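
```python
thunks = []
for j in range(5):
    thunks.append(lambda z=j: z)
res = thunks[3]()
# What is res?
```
3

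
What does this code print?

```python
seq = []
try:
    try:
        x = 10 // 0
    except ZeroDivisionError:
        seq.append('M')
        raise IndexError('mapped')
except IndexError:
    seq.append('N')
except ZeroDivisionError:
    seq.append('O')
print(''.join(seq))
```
MN

New IndexError raised, caught by outer IndexError handler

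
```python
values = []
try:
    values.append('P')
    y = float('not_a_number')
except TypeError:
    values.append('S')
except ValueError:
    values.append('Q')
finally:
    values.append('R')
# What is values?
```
['P', 'Q', 'R']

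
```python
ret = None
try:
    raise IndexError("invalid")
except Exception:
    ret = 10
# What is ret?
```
10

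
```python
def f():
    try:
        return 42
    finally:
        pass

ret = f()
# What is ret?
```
42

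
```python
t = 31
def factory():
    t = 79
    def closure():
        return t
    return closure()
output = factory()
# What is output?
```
79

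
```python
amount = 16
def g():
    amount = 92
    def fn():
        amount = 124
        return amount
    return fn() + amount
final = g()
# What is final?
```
216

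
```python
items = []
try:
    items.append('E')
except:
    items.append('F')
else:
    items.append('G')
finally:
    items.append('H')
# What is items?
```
['E', 'G', 'H']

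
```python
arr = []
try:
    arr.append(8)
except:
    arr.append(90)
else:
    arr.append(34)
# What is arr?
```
[8, 34]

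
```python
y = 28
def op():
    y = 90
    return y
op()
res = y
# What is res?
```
28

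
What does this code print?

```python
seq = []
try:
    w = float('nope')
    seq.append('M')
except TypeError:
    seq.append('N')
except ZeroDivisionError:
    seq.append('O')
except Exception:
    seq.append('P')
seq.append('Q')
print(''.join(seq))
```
PQ

ValueError not specifically caught, falls to Exception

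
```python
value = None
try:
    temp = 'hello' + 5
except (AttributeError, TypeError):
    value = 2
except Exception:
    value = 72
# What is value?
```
2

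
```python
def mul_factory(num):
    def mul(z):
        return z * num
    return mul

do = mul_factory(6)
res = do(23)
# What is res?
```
138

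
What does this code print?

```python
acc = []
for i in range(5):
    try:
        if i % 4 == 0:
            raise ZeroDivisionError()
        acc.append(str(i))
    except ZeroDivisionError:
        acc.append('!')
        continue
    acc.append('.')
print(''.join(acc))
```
!1.2.3.!

continue in except skips rest of loop body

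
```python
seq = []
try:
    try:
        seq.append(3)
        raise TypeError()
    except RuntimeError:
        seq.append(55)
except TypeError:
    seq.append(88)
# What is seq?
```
[3, 88]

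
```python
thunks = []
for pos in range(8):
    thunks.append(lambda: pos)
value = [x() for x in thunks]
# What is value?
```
[7, 7, 7, 7, 7, 7, 7, 7]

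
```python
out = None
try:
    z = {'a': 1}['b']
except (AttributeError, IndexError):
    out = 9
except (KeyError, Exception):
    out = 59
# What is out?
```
59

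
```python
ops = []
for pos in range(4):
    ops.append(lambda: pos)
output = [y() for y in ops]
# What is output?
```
[3, 3, 3, 3]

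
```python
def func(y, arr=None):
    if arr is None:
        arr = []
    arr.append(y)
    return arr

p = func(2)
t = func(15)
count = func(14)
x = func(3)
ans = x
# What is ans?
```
[3]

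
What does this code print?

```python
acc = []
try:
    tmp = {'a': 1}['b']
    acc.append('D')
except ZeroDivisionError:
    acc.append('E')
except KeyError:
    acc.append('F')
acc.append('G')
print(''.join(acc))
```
FG

KeyError is caught by its specific handler, not ZeroDivisionError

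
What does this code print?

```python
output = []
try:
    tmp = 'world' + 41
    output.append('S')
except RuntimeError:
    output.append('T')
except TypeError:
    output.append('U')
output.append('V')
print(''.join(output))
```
UV

TypeError is caught by its specific handler, not RuntimeError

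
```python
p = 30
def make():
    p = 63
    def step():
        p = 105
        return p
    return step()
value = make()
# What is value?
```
105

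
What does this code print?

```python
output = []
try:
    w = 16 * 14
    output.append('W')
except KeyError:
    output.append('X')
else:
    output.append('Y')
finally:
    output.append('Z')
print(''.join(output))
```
WYZ

else runs before finally when no exception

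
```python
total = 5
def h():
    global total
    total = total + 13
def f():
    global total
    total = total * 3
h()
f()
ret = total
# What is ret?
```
54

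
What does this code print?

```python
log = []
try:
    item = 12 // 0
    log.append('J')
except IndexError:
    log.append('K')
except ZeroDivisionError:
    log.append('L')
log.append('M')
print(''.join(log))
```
LM

ZeroDivisionError is caught by its specific handler, not IndexError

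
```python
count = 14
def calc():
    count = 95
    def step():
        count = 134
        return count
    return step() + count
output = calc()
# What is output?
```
229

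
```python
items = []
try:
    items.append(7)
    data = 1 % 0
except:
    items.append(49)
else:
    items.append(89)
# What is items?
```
[7, 49]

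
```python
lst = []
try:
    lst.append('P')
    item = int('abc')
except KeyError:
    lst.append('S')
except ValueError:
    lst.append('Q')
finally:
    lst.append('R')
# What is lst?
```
['P', 'Q', 'R']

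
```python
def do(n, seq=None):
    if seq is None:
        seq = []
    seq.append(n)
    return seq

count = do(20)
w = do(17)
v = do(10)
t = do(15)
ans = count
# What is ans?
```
[20]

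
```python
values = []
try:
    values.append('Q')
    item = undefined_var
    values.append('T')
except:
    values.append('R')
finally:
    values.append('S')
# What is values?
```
['Q', 'R', 'S']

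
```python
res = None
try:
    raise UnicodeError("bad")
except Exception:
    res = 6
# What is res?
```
6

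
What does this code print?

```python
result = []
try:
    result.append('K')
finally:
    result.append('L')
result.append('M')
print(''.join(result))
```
KLM

try/finally without except, no exception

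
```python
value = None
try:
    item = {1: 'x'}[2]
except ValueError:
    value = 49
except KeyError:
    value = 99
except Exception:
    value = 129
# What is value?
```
99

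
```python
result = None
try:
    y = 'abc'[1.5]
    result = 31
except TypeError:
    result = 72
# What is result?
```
72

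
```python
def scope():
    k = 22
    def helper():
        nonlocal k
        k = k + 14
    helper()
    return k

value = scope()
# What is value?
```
36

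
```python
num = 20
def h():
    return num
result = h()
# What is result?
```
20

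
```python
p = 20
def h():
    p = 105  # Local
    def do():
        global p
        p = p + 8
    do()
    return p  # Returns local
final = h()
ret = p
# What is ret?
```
28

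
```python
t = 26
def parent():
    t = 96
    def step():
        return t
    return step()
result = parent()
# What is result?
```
96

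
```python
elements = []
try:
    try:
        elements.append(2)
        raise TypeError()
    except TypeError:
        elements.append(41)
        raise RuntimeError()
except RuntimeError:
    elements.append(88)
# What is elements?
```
[2, 41, 88]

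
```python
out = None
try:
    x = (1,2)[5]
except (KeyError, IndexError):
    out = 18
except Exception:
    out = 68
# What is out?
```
18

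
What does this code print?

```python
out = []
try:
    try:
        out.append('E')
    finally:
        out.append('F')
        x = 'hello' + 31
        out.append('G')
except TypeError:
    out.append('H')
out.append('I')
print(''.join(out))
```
EFHI

Exception in inner finally caught by outer except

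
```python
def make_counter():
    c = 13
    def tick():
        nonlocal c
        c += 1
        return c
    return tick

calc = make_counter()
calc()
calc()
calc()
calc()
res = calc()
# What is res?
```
18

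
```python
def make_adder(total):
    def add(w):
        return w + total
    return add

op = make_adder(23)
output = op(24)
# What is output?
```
47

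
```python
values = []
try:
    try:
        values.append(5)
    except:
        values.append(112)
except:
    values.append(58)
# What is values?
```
[5]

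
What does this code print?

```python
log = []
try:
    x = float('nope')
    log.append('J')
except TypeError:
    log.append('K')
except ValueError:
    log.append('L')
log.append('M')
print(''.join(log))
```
LM

ValueError is caught by its specific handler, not TypeError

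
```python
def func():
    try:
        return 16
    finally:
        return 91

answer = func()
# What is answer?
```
91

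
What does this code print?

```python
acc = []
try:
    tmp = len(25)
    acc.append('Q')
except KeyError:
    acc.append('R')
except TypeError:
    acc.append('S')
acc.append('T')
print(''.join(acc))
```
ST

TypeError is caught by its specific handler, not KeyError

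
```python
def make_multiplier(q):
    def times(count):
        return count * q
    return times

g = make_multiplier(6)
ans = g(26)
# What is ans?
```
156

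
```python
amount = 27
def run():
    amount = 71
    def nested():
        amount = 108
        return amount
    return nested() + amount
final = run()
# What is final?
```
179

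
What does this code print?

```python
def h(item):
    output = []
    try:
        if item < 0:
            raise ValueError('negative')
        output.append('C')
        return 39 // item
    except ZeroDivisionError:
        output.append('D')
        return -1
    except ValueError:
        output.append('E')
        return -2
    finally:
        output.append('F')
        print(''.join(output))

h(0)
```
CDF

item=0 causes ZeroDivisionError, caught, finally prints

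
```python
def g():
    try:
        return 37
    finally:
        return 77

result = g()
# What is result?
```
77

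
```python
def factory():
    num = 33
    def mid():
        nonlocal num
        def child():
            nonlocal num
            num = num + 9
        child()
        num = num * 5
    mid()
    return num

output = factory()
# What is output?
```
210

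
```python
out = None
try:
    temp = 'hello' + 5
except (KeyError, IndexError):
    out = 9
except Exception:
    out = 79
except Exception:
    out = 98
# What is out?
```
79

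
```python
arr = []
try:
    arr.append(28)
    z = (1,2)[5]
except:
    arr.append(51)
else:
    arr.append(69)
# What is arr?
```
[28, 51]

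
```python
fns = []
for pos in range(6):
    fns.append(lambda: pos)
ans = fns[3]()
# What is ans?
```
5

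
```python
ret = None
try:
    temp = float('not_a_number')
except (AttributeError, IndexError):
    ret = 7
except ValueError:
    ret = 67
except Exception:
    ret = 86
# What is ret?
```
67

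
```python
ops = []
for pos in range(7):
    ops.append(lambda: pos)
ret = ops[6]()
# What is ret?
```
6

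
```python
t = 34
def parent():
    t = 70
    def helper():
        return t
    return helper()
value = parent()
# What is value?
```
70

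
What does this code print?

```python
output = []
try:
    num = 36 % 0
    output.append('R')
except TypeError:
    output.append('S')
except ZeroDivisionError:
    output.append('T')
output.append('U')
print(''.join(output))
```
TU

ZeroDivisionError is caught by its specific handler, not TypeError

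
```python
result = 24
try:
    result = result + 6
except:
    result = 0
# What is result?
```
30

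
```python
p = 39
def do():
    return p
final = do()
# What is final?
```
39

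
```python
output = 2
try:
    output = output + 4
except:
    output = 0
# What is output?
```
6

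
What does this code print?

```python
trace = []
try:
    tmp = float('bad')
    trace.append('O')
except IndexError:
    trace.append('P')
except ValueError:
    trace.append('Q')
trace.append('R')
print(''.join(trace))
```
QR

ValueError is caught by its specific handler, not IndexError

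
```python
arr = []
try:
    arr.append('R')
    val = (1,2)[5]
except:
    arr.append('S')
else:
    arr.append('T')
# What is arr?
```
['R', 'S']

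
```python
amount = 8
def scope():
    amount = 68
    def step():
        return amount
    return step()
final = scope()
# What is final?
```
68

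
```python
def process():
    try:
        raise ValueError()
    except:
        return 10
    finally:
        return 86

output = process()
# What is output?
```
86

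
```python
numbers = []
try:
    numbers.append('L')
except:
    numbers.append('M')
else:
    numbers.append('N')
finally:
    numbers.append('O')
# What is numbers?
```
['L', 'N', 'O']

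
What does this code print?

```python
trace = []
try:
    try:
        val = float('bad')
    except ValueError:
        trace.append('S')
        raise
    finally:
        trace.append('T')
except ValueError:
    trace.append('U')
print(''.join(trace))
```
STU

finally runs before re-raised exception propagates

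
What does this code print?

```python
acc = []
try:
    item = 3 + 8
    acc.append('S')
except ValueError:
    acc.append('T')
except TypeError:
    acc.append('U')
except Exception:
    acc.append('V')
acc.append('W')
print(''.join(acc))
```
SW

No exception, try block completes normally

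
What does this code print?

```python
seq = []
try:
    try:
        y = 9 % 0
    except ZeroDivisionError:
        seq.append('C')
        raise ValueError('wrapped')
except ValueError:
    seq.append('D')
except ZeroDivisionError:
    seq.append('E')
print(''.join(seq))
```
CD

New ValueError raised, caught by outer ValueError handler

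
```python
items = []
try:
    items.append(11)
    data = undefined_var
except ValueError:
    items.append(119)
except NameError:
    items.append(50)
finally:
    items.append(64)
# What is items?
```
[11, 50, 64]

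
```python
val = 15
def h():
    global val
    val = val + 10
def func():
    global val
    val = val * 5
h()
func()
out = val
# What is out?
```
125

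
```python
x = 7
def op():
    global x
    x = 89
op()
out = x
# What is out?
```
89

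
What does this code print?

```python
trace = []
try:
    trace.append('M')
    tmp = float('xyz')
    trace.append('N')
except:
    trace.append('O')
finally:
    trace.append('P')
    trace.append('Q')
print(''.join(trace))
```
MOPQ

Code before exception runs, then except, then all of finally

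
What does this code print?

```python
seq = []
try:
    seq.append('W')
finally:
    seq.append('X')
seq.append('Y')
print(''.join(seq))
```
WXY

try/finally without except, no exception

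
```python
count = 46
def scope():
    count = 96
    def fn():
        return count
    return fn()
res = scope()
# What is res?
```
96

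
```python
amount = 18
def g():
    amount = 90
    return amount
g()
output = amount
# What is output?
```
18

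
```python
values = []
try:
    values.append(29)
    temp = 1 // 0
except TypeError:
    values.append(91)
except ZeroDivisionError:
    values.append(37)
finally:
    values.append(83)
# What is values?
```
[29, 37, 83]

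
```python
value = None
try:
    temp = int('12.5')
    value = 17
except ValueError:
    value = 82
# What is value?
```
82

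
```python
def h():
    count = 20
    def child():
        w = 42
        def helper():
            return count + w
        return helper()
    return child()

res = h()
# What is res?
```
62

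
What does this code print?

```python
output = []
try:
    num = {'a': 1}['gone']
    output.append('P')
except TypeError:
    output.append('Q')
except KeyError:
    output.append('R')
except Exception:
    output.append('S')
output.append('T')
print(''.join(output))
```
RT

KeyError matches before generic Exception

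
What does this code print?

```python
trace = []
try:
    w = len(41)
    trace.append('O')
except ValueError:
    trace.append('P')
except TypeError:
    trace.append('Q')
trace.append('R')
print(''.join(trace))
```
QR

TypeError is caught by its specific handler, not ValueError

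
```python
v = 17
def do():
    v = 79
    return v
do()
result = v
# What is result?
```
17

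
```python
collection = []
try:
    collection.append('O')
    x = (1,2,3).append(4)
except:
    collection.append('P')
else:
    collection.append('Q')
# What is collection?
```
['O', 'P']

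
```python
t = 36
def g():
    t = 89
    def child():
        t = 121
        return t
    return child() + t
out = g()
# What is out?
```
210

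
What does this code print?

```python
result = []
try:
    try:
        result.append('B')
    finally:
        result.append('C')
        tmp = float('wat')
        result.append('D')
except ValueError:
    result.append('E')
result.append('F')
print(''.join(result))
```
BCEF

Exception in inner finally caught by outer except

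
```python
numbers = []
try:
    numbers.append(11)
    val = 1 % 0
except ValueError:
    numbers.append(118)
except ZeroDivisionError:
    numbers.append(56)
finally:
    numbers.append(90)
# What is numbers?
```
[11, 56, 90]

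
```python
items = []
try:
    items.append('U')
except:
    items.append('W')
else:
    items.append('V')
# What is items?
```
['U', 'V']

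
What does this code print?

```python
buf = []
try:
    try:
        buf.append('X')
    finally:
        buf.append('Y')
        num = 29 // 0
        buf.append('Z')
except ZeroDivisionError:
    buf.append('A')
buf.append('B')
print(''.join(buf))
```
XYAB

Exception in inner finally caught by outer except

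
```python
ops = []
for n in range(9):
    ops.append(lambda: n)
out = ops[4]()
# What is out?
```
8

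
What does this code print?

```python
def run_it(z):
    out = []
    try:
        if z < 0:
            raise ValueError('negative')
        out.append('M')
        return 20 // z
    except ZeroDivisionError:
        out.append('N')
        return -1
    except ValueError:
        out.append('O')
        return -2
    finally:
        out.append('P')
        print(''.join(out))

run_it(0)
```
MNP

z=0 causes ZeroDivisionError, caught, finally prints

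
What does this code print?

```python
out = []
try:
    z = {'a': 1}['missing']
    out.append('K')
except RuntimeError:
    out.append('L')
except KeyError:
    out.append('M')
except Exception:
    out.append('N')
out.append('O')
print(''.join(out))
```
MO

KeyError matches before generic Exception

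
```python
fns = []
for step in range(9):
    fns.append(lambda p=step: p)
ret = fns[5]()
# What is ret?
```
5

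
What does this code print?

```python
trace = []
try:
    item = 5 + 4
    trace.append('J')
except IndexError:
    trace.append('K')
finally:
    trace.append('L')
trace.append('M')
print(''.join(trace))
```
JLM

finally runs after normal execution too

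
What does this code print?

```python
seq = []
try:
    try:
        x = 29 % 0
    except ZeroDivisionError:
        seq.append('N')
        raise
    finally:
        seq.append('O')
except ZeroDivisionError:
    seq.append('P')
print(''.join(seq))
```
NOP

finally runs before re-raised exception propagates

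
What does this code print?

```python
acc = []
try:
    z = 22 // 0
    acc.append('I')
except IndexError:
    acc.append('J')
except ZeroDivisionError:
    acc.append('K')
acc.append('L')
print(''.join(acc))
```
KL

ZeroDivisionError is caught by its specific handler, not IndexError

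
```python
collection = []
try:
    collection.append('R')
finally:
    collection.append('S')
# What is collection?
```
['R', 'S']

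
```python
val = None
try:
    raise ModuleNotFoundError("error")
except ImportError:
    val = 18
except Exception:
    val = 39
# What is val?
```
18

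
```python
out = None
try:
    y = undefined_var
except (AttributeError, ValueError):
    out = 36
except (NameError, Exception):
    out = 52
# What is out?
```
52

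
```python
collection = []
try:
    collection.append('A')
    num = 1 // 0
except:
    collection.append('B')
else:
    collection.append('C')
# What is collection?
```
['A', 'B']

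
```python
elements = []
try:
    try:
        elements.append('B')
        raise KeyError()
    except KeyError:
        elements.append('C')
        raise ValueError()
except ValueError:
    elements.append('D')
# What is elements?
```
['B', 'C', 'D']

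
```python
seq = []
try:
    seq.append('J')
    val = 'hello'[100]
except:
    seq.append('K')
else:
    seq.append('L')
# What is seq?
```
['J', 'K']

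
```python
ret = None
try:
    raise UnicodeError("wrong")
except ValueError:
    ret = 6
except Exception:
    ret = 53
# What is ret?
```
6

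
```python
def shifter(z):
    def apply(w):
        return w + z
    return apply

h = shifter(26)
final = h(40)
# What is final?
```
66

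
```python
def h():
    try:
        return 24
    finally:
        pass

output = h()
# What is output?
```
24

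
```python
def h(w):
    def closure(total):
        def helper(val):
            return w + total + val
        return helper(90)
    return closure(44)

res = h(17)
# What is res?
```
151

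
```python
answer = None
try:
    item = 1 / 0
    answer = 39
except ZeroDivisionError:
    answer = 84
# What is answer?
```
84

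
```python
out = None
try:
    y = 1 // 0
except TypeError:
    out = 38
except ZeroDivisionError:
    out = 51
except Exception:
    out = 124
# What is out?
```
51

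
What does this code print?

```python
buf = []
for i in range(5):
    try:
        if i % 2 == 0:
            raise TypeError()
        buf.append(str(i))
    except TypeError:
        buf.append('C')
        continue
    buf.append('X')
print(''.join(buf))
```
C1XC3XC

continue in except skips rest of loop body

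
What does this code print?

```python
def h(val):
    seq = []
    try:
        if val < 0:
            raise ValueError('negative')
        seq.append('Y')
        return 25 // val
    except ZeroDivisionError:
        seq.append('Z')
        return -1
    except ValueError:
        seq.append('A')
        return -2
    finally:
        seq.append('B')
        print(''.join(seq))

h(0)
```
YZB

val=0 causes ZeroDivisionError, caught, finally prints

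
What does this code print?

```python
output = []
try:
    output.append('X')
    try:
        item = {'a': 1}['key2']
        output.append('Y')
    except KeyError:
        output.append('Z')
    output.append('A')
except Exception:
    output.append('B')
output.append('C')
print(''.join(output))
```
XZAC

Inner exception caught by inner handler, outer continues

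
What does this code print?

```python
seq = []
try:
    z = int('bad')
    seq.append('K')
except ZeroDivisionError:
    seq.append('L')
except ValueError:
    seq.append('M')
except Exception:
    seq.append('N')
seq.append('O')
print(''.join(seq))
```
MO

ValueError matches before generic Exception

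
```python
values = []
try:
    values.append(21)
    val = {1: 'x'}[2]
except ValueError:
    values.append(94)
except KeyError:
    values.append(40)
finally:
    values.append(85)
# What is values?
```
[21, 40, 85]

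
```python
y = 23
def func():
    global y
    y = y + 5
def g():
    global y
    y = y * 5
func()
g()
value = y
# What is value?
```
140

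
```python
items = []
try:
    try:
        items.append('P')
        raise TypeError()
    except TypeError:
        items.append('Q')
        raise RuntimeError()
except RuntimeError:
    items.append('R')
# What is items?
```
['P', 'Q', 'R']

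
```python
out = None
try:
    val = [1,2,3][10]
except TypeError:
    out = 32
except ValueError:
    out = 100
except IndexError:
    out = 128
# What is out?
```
128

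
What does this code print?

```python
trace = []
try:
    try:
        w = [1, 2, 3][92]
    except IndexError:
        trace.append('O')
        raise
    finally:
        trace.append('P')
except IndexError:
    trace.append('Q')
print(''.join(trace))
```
OPQ

finally runs before re-raised exception propagates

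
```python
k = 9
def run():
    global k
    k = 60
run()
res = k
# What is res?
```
60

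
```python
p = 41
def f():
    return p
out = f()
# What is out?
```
41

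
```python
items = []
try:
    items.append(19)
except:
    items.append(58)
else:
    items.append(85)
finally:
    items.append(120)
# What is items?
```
[19, 85, 120]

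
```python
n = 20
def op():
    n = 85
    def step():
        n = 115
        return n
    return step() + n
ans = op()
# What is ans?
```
200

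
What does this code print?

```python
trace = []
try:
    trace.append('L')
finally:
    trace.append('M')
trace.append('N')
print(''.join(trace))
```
LMN

try/finally without except, no exception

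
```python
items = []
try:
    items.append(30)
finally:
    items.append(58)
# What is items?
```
[30, 58]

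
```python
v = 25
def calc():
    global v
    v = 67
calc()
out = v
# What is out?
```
67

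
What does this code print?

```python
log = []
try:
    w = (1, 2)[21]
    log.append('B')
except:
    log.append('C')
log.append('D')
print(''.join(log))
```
CD

Exception raised in try, caught by bare except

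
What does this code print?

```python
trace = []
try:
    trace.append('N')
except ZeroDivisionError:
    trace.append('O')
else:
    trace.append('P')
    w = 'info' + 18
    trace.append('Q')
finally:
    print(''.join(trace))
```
NP

Try succeeds, else appends 'P', TypeError in else is uncaught, finally prints before exception propagates ('Q' never appended)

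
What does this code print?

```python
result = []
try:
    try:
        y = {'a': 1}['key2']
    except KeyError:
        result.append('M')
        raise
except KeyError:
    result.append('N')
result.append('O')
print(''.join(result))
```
MNO

raise without argument re-raises current exception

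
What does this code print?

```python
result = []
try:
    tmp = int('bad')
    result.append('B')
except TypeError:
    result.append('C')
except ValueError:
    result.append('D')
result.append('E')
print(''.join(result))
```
DE

ValueError is caught by its specific handler, not TypeError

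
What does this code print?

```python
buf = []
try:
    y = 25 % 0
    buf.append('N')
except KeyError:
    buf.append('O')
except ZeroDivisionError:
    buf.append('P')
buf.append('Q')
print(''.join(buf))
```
PQ

ZeroDivisionError is caught by its specific handler, not KeyError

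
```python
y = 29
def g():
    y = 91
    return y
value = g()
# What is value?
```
91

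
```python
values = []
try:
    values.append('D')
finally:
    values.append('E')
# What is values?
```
['D', 'E']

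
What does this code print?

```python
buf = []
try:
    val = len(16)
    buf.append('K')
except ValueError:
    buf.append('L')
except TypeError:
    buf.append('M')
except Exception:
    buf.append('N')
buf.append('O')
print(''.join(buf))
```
MO

TypeError matches before generic Exception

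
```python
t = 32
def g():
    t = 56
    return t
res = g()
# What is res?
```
56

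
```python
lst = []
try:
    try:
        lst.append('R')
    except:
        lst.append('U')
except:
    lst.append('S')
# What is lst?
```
['R']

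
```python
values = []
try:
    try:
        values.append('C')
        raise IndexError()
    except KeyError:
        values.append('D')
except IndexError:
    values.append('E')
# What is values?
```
['C', 'E']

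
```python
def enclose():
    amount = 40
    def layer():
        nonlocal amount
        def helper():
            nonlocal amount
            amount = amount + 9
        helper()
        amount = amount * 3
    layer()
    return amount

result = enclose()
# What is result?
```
147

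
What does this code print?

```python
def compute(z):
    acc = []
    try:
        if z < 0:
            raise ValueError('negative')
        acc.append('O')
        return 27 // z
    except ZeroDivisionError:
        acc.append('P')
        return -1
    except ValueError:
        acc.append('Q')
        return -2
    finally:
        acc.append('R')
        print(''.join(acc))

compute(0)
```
OPR

z=0 causes ZeroDivisionError, caught, finally prints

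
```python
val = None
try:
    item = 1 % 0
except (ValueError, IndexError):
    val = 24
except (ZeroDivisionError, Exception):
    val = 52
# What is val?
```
52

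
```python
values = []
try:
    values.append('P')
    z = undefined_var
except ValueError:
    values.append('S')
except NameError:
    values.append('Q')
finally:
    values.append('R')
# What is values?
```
['P', 'Q', 'R']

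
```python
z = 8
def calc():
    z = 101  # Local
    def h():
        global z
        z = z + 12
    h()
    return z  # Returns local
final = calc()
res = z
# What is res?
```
20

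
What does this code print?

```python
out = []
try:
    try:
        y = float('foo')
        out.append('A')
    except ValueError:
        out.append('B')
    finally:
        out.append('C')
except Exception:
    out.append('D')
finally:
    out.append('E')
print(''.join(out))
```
BCE

Both finally blocks run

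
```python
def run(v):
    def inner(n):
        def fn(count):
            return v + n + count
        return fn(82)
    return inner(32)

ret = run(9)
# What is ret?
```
123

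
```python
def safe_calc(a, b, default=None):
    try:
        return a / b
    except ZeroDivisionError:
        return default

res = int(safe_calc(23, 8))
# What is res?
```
2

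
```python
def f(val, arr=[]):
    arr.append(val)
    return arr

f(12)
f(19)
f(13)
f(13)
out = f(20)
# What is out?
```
[12, 19, 13, 13, 20]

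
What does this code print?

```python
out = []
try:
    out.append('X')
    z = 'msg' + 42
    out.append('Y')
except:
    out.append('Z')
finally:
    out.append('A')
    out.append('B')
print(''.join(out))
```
XZAB

Code before exception runs, then except, then all of finally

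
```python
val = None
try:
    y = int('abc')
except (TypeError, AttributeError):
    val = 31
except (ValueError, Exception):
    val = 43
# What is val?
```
43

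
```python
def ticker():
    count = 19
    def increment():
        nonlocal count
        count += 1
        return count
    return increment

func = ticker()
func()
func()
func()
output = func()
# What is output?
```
23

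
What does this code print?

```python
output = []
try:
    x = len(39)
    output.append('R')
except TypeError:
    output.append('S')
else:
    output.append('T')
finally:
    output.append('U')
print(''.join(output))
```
SU

Exception: except runs, else skipped, finally runs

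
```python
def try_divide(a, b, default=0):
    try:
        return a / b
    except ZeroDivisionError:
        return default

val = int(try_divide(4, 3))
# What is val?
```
1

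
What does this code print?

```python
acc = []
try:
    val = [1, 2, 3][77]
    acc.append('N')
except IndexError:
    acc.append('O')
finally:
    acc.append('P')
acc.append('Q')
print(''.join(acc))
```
OPQ

finally always runs, even after exception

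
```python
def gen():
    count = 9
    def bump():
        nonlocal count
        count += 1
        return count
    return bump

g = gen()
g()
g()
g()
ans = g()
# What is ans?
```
13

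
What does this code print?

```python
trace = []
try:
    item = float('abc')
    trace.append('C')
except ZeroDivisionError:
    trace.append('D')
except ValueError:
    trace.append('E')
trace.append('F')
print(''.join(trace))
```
EF

ValueError is caught by its specific handler, not ZeroDivisionError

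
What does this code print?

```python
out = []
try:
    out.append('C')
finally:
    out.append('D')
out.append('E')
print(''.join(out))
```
CDE

try/finally without except, no exception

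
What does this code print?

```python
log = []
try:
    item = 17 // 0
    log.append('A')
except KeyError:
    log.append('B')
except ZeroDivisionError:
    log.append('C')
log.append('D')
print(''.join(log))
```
CD

ZeroDivisionError is caught by its specific handler, not KeyError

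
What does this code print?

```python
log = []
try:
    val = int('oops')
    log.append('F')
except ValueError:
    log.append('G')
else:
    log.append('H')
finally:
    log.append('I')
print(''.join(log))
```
GI

Exception: except runs, else skipped, finally runs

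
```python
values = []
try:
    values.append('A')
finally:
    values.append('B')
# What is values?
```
['A', 'B']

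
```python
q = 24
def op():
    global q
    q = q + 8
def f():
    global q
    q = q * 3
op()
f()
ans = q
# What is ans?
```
96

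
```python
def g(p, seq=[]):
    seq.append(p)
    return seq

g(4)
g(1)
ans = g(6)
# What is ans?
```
[4, 1, 6]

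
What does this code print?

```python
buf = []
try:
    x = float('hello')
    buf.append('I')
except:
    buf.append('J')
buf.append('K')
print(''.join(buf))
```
JK

Exception raised in try, caught by bare except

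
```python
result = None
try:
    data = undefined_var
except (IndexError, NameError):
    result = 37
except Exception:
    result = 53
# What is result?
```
37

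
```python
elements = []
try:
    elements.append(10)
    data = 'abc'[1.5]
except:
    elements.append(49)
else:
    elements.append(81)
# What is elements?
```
[10, 49]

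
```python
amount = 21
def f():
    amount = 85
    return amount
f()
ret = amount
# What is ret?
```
21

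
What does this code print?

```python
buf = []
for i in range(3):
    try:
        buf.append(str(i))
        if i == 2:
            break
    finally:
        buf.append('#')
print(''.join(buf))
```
0#1#2#

finally runs even when breaking out of loop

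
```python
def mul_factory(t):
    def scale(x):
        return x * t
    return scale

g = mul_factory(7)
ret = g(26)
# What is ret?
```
182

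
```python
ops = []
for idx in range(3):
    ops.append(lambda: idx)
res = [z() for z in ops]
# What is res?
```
[2, 2, 2]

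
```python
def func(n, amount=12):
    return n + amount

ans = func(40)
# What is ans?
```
52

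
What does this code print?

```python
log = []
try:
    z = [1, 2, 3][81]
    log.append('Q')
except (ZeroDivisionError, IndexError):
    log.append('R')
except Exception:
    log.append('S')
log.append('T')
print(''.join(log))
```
RT

IndexError matches tuple containing it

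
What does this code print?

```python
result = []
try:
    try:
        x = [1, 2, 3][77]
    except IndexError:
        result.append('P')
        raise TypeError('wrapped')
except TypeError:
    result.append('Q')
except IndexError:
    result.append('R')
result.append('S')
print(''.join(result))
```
PQS

TypeError raised and caught, original IndexError not re-raised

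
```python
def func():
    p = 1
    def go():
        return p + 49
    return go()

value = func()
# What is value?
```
50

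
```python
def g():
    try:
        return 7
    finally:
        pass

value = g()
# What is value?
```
7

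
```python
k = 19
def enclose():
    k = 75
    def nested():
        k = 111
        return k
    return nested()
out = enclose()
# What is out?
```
111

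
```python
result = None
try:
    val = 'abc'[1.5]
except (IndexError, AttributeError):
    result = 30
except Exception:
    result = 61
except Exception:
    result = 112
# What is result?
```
61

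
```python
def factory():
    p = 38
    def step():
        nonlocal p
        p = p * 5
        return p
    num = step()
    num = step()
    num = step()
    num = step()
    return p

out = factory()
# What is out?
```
23750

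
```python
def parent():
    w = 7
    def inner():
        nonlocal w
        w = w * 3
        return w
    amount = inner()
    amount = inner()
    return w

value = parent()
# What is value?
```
63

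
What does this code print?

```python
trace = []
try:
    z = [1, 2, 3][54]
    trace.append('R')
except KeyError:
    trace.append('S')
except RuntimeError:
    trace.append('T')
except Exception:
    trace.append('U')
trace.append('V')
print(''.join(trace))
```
UV

IndexError not specifically caught, falls to Exception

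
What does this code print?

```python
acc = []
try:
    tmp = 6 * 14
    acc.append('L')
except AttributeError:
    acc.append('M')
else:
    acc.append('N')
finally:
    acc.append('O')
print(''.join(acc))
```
LNO

else runs before finally when no exception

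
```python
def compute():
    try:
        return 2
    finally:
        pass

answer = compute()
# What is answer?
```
2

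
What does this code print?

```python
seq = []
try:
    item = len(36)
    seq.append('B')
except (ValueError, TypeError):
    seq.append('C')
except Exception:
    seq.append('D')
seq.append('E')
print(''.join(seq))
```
CE

TypeError matches tuple containing it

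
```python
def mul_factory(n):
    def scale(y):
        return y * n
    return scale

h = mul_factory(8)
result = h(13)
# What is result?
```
104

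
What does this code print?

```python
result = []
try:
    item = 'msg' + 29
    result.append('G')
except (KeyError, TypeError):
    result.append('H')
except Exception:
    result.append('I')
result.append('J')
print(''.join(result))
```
HJ

TypeError matches tuple containing it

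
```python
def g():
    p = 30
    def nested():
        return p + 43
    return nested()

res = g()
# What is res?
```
73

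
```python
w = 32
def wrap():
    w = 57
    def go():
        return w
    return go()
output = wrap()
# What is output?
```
57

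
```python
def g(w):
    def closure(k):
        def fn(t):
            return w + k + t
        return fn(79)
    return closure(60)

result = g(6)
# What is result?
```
145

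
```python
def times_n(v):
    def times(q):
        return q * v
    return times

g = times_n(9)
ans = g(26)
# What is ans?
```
234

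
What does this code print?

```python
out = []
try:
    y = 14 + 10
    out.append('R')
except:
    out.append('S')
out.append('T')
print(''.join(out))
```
RT

No exception, try block completes normally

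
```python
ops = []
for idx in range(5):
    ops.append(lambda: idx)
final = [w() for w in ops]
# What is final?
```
[4, 4, 4, 4, 4]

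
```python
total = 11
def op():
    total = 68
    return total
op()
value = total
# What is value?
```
11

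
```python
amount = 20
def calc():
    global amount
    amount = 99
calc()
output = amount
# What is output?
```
99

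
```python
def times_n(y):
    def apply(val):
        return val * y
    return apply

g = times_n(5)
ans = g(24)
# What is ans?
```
120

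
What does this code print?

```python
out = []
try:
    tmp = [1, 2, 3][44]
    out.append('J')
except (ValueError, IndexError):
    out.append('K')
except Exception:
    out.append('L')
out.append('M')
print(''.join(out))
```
KM

IndexError matches tuple containing it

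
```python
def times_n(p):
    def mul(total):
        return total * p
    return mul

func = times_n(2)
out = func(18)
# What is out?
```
36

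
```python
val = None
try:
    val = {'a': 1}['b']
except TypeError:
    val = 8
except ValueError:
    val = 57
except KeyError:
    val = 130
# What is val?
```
130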